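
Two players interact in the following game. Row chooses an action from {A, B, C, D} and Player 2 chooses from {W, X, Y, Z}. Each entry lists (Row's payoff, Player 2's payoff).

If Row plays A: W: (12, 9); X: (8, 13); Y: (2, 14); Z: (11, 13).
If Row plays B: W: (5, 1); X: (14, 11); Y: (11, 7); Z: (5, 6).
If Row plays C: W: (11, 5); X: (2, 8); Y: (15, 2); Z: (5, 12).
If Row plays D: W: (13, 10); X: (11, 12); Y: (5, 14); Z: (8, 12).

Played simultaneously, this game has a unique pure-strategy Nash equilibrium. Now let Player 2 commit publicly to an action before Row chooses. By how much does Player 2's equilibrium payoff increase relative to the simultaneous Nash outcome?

Backward induction with Player 2 moving first.
- W: Row compares 12, 5, 11, 13 and picks D; Player 2 would get 10.
- X: Row compares 8, 14, 2, 11 and picks B; Player 2 would get 11.
- Y: Row compares 2, 11, 15, 5 and picks C; Player 2 would get 2.
- Z: Row compares 11, 5, 5, 8 and picks A; Player 2 would get 13.
Among 10, 11, 2, 13, the best is 13 at Z. Subgame-perfect outcome: (A, Z) with payoffs (11, 13).
Now find the simultaneous Nash equilibrium.
Row's best replies: W→D; X→B; Y→C; Z→A.
Player 2's best replies: A→Y; B→X; C→Z; D→Y.
The unique mutual best reply is (B, X), giving (14, 11).
Player 2's commitment gain: 13 − 11 = 2.

2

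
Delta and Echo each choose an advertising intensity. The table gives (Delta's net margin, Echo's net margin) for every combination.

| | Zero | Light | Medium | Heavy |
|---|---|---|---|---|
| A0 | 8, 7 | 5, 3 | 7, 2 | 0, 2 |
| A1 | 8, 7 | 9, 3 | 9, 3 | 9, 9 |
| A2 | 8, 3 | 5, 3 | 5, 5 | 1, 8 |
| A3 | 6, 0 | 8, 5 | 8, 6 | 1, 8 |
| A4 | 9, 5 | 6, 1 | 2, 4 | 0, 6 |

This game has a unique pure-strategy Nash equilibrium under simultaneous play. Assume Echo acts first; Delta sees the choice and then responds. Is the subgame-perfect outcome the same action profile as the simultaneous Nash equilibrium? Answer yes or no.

Delta best-responds to each possible Echo move:
- Zero: Delta compares 8, 8, 8, 6, 9 and picks A4; Echo would get 5.
- Light: Delta compares 5, 9, 5, 8, 6 and picks A1; Echo would get 3.
- Medium: Delta compares 7, 9, 5, 8, 2 and picks A1; Echo would get 3.
- Heavy: Delta compares 0, 9, 1, 1, 0 and picks A1; Echo would get 9.
Maximizing over 5, 3, 3, 9, Echo chooses Heavy. Subgame-perfect outcome: (A1, Heavy) with payoffs (9, 9).
Under simultaneous play:
Delta's best replies: Zero→A4; Light→A1; Medium→A1; Heavy→A1.
Echo's best replies: A0→Zero; A1→Heavy; A2→Heavy; A3→Heavy; A4→Heavy.
Only (A1, Heavy) has each player best-responding; Nash payoffs (9, 9).
Sequential outcome (A1, Heavy) coincides with the Nash profile (A1, Heavy).

yes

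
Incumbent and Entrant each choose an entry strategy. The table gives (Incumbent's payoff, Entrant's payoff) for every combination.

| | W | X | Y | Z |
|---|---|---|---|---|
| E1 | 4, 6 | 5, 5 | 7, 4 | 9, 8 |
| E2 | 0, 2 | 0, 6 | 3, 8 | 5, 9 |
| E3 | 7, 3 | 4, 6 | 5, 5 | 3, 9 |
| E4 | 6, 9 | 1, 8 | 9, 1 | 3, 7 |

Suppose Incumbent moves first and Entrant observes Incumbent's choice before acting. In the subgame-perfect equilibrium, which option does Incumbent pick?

E1

Entrant best-responds to each possible Incumbent move:
- E1: Entrant compares 6, 5, 4, 8 and picks Z; Incumbent would get 9.
- E2: Entrant compares 2, 6, 8, 9 and picks Z; Incumbent would get 5.
- E3: Entrant compares 3, 6, 5, 9 and picks Z; Incumbent would get 3.
- E4: Entrant compares 9, 8, 1, 7 and picks W; Incumbent would get 6.
Incumbent's induced payoffs are 9, 5, 3, 6, so Incumbent commits to E1. Subgame-perfect outcome: (E1, Z) with payoffs (9, 8).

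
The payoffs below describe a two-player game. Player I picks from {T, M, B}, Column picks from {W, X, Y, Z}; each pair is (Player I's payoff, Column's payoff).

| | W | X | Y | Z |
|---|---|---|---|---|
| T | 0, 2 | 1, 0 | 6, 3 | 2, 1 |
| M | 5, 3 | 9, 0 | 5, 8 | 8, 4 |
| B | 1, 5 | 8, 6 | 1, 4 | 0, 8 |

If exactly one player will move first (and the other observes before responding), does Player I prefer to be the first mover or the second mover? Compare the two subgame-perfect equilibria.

second

If Player I leads: Column's best replies are T→Y, M→Y, B→Z; Player I's induced payoffs 6, 5, 0; outcome (T, Y), payoffs (6, 3).
If Column leads: Player I's best replies are W→M, X→M, Y→T, Z→M; Column's induced payoffs 3, 0, 3, 4; outcome (M, Z), payoffs (8, 4).
Player I gets 6 moving first and 8 moving second, so Player I prefers to move second.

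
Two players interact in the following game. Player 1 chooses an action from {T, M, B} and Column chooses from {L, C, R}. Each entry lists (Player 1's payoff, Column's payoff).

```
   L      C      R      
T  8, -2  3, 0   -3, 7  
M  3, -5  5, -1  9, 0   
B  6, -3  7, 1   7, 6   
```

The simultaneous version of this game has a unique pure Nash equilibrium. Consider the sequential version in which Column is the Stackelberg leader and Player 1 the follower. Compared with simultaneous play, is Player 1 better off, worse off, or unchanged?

worse off

Backward induction with Column moving first.
- L: Player 1 compares 8, 3, 6 and picks T; Column would get -2.
- C: Player 1 compares 3, 5, 7 and picks B; Column would get 1.
- R: Player 1 compares -3, 9, 7 and picks M; Column would get 0.
Among -2, 1, 0, the best is 1 at C. Subgame-perfect outcome: (B, C) with payoffs (7, 1).
Under simultaneous play:
Player 1's best replies: L→T; C→B; R→M.
Column's best replies: T→R; M→R; B→R.
The unique mutual best reply is (M, R), giving (9, 0).
Player 1 earns 7 sequentially versus 9 at the Nash outcome: worse off.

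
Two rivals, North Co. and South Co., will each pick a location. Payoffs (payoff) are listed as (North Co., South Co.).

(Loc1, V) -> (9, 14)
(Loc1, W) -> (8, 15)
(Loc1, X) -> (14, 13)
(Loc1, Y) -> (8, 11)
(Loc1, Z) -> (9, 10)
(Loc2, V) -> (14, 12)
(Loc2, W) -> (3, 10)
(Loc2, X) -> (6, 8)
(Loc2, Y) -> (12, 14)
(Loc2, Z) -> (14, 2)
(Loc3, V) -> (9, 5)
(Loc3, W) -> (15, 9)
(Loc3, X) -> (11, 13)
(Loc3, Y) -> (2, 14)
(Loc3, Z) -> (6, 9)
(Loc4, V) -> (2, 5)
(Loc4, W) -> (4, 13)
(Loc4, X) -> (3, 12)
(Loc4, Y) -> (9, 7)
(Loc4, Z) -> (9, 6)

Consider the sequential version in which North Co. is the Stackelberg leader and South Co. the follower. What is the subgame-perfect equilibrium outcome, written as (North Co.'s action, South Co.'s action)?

(Loc2, Y)

Work backward from South Co.'s decision.
- Loc1: South Co. compares 14, 15, 13, 11, 10 and picks W; North Co. would get 8.
- Loc2: South Co. compares 12, 10, 8, 14, 2 and picks Y; North Co. would get 12.
- Loc3: South Co. compares 5, 9, 13, 14, 9 and picks Y; North Co. would get 2.
- Loc4: South Co. compares 5, 13, 12, 7, 6 and picks W; North Co. would get 4.
Among 8, 12, 2, 4, the best is 12 at Loc2. Subgame-perfect outcome: (Loc2, Y) with payoffs (12, 14).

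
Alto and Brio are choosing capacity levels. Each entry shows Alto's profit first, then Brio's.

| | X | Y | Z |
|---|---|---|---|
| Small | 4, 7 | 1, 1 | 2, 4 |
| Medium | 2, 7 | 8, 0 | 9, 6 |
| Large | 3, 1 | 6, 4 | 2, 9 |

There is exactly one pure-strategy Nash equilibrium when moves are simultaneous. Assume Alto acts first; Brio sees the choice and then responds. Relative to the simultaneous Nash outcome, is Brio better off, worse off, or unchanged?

unchanged

Solve by backward induction (Alto leads).
- Small: BR = X, leader payoff 4.
- Medium: BR = X, leader payoff 2.
- Large: BR = Z, leader payoff 2.
Maximizing over 4, 2, 2, Alto chooses Small. Subgame-perfect outcome: (Small, X) with payoffs (4, 7).
Under simultaneous play:
Alto's best replies: X→Small; Y→Medium; Z→Medium.
Brio's best replies: Small→X; Medium→X; Large→Z.
Only (Small, X) has each player best-responding; Nash payoffs (4, 7).
Brio earns 7 sequentially versus 7 at the Nash outcome: unchanged.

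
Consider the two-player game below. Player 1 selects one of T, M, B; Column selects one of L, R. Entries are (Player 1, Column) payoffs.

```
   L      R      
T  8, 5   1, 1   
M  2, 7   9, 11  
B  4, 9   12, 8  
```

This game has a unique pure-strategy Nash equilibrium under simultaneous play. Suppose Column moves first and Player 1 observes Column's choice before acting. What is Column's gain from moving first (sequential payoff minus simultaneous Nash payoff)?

3

Player 1 best-responds to each possible Column move:
- L → Player 1 plays T (best of 8, 2, 4); Column gets 5.
- R → Player 1 plays B (best of 1, 9, 12); Column gets 8.
Column's induced payoffs are 5, 8, so Column commits to R. Subgame-perfect outcome: (B, R) with payoffs (12, 8).
Under simultaneous play:
Player 1's best replies: L→T; R→B.
Column's best replies: T→L; M→R; B→L.
Only (T, L) has each player best-responding; Nash payoffs (8, 5).
Column's commitment gain: 8 − 5 = 3.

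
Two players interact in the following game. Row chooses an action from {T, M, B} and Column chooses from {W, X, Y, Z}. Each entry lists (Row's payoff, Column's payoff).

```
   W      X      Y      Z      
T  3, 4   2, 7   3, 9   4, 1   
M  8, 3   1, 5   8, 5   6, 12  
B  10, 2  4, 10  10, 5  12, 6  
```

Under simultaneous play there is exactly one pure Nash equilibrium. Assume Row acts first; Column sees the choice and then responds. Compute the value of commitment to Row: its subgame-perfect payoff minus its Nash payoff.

2

Backward induction with Row moving first.
- T → Column plays Y (best of 4, 7, 9, 1); Row gets 3.
- M → Column plays Z (best of 3, 5, 5, 12); Row gets 6.
- B → Column plays X (best of 2, 10, 5, 6); Row gets 4.
Among 3, 6, 4, the best is 6 at M. Subgame-perfect outcome: (M, Z) with payoffs (6, 12).
For the simultaneous game, intersect best replies.
Row's best replies: W→B; X→B; Y→B; Z→B.
Column's best replies: T→Y; M→Z; B→X.
Only (B, X) has each player best-responding; Nash payoffs (4, 10).
Row's commitment gain: 6 − 4 = 2.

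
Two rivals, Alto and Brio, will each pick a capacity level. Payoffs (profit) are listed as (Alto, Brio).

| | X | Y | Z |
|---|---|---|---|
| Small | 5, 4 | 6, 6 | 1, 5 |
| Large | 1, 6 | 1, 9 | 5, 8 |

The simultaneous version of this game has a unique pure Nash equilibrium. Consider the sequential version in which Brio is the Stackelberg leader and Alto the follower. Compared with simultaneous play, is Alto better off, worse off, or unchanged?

Backward induction with Brio moving first.
- X → Alto plays Small (best of 5, 1); Brio gets 4.
- Y → Alto plays Small (best of 6, 1); Brio gets 6.
- Z → Alto plays Large (best of 1, 5); Brio gets 8.
Among 4, 6, 8, the best is 8 at Z. Subgame-perfect outcome: (Large, Z) with payoffs (5, 8).
Now find the simultaneous Nash equilibrium.
Alto's best replies: X→Small; Y→Small; Z→Large.
Brio's best replies: Small→Y; Large→Y.
Only (Small, Y) has each player best-responding; Nash payoffs (6, 6).
Alto earns 5 sequentially versus 6 at the Nash outcome: worse off.

worse off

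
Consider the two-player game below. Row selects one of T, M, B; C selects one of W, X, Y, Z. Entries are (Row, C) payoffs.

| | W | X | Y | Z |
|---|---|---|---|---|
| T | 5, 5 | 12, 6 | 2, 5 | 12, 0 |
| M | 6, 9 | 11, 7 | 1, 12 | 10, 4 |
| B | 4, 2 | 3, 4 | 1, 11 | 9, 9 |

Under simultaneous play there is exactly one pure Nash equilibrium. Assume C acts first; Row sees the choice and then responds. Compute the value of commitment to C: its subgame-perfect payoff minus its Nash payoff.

Row best-responds to each possible C move:
- W: Row compares 5, 6, 4 and picks M; C would get 9.
- X: Row compares 12, 11, 3 and picks T; C would get 6.
- Y: Row compares 2, 1, 1 and picks T; C would get 5.
- Z: Row compares 12, 10, 9 and picks T; C would get 0.
Maximizing over 9, 6, 5, 0, C chooses W. Subgame-perfect outcome: (M, W) with payoffs (6, 9).
For the simultaneous game, intersect best replies.
Row's best replies: W→M; X→T; Y→T; Z→T.
C's best replies: T→X; M→Y; B→Y.
Only (T, X) has each player best-responding; Nash payoffs (12, 6).
C's commitment gain: 9 − 6 = 3.

3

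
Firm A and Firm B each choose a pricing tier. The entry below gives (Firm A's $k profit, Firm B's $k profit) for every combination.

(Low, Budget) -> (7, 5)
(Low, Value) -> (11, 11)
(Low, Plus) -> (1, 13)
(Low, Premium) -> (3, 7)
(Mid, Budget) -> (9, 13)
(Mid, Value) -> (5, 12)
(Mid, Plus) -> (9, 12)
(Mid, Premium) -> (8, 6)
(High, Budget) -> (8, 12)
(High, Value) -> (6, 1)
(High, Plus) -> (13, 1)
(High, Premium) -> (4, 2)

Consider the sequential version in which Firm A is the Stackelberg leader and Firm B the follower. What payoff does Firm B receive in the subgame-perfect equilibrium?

13

Backward induction with Firm A moving first.
- Low: BR = Plus, leader payoff 1.
- Mid: BR = Budget, leader payoff 9.
- High: BR = Budget, leader payoff 8.
Among 1, 9, 8, the best is 9 at Mid. Subgame-perfect outcome: (Mid, Budget) with payoffs (9, 13).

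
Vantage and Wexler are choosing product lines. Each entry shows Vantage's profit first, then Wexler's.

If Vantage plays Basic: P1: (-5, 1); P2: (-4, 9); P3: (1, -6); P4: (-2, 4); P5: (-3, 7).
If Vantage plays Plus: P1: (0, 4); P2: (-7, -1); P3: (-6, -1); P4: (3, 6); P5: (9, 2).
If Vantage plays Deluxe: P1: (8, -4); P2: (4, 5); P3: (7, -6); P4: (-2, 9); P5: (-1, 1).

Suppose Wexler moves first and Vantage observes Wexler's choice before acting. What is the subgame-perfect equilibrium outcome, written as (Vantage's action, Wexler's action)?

Vantage best-responds to each possible Wexler move:
- P1 → Vantage plays Deluxe (best of -5, 0, 8); Wexler gets -4.
- P2 → Vantage plays Deluxe (best of -4, -7, 4); Wexler gets 5.
- P3 → Vantage plays Deluxe (best of 1, -6, 7); Wexler gets -6.
- P4 → Vantage plays Plus (best of -2, 3, -2); Wexler gets 6.
- P5 → Vantage plays Plus (best of -3, 9, -1); Wexler gets 2.
Wexler's induced payoffs are -4, 5, -6, 6, 2, so Wexler commits to P4. Subgame-perfect outcome: (Plus, P4) with payoffs (3, 6).

(Plus, P4)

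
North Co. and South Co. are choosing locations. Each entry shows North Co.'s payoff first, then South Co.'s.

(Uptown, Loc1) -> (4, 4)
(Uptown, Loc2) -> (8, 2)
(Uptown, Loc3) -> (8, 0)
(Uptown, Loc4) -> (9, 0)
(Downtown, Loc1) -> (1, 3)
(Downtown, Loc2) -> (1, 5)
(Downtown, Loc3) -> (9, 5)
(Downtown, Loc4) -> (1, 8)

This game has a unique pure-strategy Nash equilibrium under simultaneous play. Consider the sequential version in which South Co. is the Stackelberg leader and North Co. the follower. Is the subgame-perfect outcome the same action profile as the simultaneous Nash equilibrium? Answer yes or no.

no

North Co. best-responds to each possible South Co. move:
- Loc1: BR = Uptown, leader payoff 4.
- Loc2: BR = Uptown, leader payoff 2.
- Loc3: BR = Downtown, leader payoff 5.
- Loc4: BR = Uptown, leader payoff 0.
South Co.'s induced payoffs are 4, 2, 5, 0, so South Co. commits to Loc3. Subgame-perfect outcome: (Downtown, Loc3) with payoffs (9, 5).
Under simultaneous play:
North Co.'s best replies: Loc1→Uptown; Loc2→Uptown; Loc3→Downtown; Loc4→Uptown.
South Co.'s best replies: Uptown→Loc1; Downtown→Loc4.
The unique mutual best reply is (Uptown, Loc1), giving (4, 4).
Sequential outcome (Downtown, Loc3) differs from the Nash profile (Uptown, Loc1).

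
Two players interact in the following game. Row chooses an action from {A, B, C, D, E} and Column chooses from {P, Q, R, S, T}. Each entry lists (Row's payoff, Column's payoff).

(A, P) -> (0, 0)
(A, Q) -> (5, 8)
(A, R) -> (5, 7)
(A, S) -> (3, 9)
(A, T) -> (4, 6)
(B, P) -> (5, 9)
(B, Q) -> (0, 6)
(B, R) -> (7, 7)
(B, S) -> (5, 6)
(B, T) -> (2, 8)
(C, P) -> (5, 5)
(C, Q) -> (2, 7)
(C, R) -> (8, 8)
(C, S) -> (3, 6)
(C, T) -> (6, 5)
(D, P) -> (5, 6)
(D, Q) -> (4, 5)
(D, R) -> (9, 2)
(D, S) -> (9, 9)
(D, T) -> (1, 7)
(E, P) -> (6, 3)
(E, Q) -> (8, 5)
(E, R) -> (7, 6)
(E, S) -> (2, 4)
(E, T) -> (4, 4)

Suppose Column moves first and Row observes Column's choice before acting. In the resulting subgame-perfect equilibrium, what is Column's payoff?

Work backward from Row's decision.
- P → Row plays E (best of 0, 5, 5, 5, 6); Column gets 3.
- Q → Row plays E (best of 5, 0, 2, 4, 8); Column gets 5.
- R → Row plays D (best of 5, 7, 8, 9, 7); Column gets 2.
- S → Row plays D (best of 3, 5, 3, 9, 2); Column gets 9.
- T → Row plays C (best of 4, 2, 6, 1, 4); Column gets 5.
Column's induced payoffs are 3, 5, 2, 9, 5, so Column commits to S. Subgame-perfect outcome: (D, S) with payoffs (9, 9).

9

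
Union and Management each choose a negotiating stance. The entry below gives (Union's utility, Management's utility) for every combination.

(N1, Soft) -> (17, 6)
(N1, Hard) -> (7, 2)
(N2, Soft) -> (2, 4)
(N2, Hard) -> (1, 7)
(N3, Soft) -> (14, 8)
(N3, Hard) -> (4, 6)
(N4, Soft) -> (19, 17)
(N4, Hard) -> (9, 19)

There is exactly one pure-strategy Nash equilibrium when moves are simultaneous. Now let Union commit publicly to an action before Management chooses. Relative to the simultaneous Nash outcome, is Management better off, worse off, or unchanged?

worse off

Backward induction with Union moving first.
- N1: Management compares 6, 2 and picks Soft; Union would get 17.
- N2: Management compares 4, 7 and picks Hard; Union would get 1.
- N3: Management compares 8, 6 and picks Soft; Union would get 14.
- N4: Management compares 17, 19 and picks Hard; Union would get 9.
Among 17, 1, 14, 9, the best is 17 at N1. Subgame-perfect outcome: (N1, Soft) with payoffs (17, 6).
Under simultaneous play:
Union's best replies: Soft→N4; Hard→N4.
Management's best replies: N1→Soft; N2→Hard; N3→Soft; N4→Hard.
Only (N4, Hard) has each player best-responding; Nash payoffs (9, 19).
Management earns 6 sequentially versus 19 at the Nash outcome: worse off.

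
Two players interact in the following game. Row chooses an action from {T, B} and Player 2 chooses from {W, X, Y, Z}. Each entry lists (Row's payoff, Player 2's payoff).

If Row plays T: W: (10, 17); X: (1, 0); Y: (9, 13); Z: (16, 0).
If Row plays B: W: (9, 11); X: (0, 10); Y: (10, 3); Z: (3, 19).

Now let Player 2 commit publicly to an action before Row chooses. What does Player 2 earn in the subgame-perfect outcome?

Backward induction with Player 2 moving first.
- W: Row compares 10, 9 and picks T; Player 2 would get 17.
- X: Row compares 1, 0 and picks T; Player 2 would get 0.
- Y: Row compares 9, 10 and picks B; Player 2 would get 3.
- Z: Row compares 16, 3 and picks T; Player 2 would get 0.
Among 17, 0, 3, 0, the best is 17 at W. Subgame-perfect outcome: (T, W) with payoffs (10, 17).

17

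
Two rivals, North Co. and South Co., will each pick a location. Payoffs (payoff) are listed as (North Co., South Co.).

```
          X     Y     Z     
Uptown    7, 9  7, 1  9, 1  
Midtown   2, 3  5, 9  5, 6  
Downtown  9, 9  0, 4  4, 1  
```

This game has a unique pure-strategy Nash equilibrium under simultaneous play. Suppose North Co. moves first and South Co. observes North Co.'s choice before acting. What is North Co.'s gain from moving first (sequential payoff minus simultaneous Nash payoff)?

Backward induction with North Co. moving first.
- Uptown: South Co. compares 9, 1, 1 and picks X; North Co. would get 7.
- Midtown: South Co. compares 3, 9, 6 and picks Y; North Co. would get 5.
- Downtown: South Co. compares 9, 4, 1 and picks X; North Co. would get 9.
Maximizing over 7, 5, 9, North Co. chooses Downtown. Subgame-perfect outcome: (Downtown, X) with payoffs (9, 9).
Under simultaneous play:
North Co.'s best replies: X→Downtown; Y→Uptown; Z→Uptown.
South Co.'s best replies: Uptown→X; Midtown→Y; Downtown→X.
Only (Downtown, X) has each player best-responding; Nash payoffs (9, 9).
North Co.'s commitment gain: 9 − 9 = 0.

0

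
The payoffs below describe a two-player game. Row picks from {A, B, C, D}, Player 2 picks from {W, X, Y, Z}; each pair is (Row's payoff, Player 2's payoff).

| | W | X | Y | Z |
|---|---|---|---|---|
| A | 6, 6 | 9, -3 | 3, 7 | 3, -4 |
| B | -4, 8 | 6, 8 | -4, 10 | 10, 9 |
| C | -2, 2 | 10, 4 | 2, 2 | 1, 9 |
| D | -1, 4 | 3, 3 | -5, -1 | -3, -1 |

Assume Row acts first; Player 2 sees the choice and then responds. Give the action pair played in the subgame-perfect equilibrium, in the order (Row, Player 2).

Backward induction with Row moving first.
- A: Player 2 compares 6, -3, 7, -4 and picks Y; Row would get 3.
- B: Player 2 compares 8, 8, 10, 9 and picks Y; Row would get -4.
- C: Player 2 compares 2, 4, 2, 9 and picks Z; Row would get 1.
- D: Player 2 compares 4, 3, -1, -1 and picks W; Row would get -1.
Among 3, -4, 1, -1, the best is 3 at A. Subgame-perfect outcome: (A, Y) with payoffs (3, 7).

(A, Y)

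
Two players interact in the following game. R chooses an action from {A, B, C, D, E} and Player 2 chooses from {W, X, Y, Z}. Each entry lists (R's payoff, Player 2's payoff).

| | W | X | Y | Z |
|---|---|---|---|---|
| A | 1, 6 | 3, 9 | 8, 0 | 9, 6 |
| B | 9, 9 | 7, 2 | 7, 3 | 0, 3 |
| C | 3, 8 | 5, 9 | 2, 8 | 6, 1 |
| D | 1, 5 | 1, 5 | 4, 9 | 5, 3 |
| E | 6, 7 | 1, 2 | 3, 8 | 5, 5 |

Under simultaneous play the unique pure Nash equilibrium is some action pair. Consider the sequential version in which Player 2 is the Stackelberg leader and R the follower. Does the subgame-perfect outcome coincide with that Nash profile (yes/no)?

R best-responds to each possible Player 2 move:
- W: R compares 1, 9, 3, 1, 6 and picks B; Player 2 would get 9.
- X: R compares 3, 7, 5, 1, 1 and picks B; Player 2 would get 2.
- Y: R compares 8, 7, 2, 4, 3 and picks A; Player 2 would get 0.
- Z: R compares 9, 0, 6, 5, 5 and picks A; Player 2 would get 6.
Maximizing over 9, 2, 0, 6, Player 2 chooses W. Subgame-perfect outcome: (B, W) with payoffs (9, 9).
Under simultaneous play:
R's best replies: W→B; X→B; Y→A; Z→A.
Player 2's best replies: A→X; B→W; C→X; D→Y; E→Y.
Only (B, W) has each player best-responding; Nash payoffs (9, 9).
Sequential outcome (B, W) coincides with the Nash profile (B, W).

yes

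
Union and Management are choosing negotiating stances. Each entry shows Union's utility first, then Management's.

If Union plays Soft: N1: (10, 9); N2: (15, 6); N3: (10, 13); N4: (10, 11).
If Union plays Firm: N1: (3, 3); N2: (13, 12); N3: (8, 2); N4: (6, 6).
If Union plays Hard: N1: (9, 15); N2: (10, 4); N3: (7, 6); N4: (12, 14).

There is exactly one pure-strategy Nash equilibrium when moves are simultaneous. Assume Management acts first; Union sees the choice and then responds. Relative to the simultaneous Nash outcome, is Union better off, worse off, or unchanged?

better off

Solve by backward induction (Management leads).
- N1 → Union plays Soft (best of 10, 3, 9); Management gets 9.
- N2 → Union plays Soft (best of 15, 13, 10); Management gets 6.
- N3 → Union plays Soft (best of 10, 8, 7); Management gets 13.
- N4 → Union plays Hard (best of 10, 6, 12); Management gets 14.
Maximizing over 9, 6, 13, 14, Management chooses N4. Subgame-perfect outcome: (Hard, N4) with payoffs (12, 14).
Now find the simultaneous Nash equilibrium.
Union's best replies: N1→Soft; N2→Soft; N3→Soft; N4→Hard.
Management's best replies: Soft→N3; Firm→N2; Hard→N1.
Only (Soft, N3) has each player best-responding; Nash payoffs (10, 13).
Union earns 12 sequentially versus 10 at the Nash outcome: better off.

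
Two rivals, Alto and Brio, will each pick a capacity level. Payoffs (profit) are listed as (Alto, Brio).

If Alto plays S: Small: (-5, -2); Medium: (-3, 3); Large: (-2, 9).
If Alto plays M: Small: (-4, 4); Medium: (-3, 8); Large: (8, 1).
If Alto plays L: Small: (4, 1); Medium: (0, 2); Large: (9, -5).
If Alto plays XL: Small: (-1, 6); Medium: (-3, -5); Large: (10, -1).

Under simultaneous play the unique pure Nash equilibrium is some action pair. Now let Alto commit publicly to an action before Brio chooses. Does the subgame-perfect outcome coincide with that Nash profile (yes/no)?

yes

Solve by backward induction (Alto leads).
- S: Brio compares -2, 3, 9 and picks Large; Alto would get -2.
- M: Brio compares 4, 8, 1 and picks Medium; Alto would get -3.
- L: Brio compares 1, 2, -5 and picks Medium; Alto would get 0.
- XL: Brio compares 6, -5, -1 and picks Small; Alto would get -1.
Alto's induced payoffs are -2, -3, 0, -1, so Alto commits to L. Subgame-perfect outcome: (L, Medium) with payoffs (0, 2).
Now find the simultaneous Nash equilibrium.
Alto's best replies: Small→L; Medium→L; Large→XL.
Brio's best replies: S→Large; M→Medium; L→Medium; XL→Small.
Only (L, Medium) has each player best-responding; Nash payoffs (0, 2).
Sequential outcome (L, Medium) coincides with the Nash profile (L, Medium).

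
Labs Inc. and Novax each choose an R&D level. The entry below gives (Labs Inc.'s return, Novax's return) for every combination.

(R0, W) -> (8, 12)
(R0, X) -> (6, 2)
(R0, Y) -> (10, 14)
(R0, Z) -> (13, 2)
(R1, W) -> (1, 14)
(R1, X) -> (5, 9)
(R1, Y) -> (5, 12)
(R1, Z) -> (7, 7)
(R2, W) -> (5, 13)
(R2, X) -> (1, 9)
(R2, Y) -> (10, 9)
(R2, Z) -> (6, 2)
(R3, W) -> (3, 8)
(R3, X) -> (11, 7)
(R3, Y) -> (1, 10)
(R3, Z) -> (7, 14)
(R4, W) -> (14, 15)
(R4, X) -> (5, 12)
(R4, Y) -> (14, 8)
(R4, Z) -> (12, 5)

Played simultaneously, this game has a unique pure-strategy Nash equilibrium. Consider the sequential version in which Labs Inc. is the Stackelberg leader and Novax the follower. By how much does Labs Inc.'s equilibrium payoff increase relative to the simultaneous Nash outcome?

Solve by backward induction (Labs Inc. leads).
- R0 → Novax plays Y (best of 12, 2, 14, 2); Labs Inc. gets 10.
- R1 → Novax plays W (best of 14, 9, 12, 7); Labs Inc. gets 1.
- R2 → Novax plays W (best of 13, 9, 9, 2); Labs Inc. gets 5.
- R3 → Novax plays Z (best of 8, 7, 10, 14); Labs Inc. gets 7.
- R4 → Novax plays W (best of 15, 12, 8, 5); Labs Inc. gets 14.
Among 10, 1, 5, 7, 14, the best is 14 at R4. Subgame-perfect outcome: (R4, W) with payoffs (14, 15).
Now find the simultaneous Nash equilibrium.
Labs Inc.'s best replies: W→R4; X→R3; Y→R4; Z→R0.
Novax's best replies: R0→Y; R1→W; R2→W; R3→Z; R4→W.
The unique mutual best reply is (R4, W), giving (14, 15).
Labs Inc.'s commitment gain: 14 − 14 = 0.

0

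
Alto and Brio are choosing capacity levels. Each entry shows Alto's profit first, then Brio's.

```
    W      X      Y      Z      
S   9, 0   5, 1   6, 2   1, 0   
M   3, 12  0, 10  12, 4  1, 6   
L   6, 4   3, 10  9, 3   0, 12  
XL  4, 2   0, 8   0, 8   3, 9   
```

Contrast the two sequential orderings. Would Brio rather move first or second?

first

If Alto leads: Brio's best replies are S→Y, M→W, L→Z, XL→Z; Alto's induced payoffs 6, 3, 0, 3; outcome (S, Y), payoffs (6, 2).
If Brio leads: Alto's best replies are W→S, X→S, Y→M, Z→XL; Brio's induced payoffs 0, 1, 4, 9; outcome (XL, Z), payoffs (3, 9).
Brio gets 9 moving first and 2 moving second, so Brio prefers to move first.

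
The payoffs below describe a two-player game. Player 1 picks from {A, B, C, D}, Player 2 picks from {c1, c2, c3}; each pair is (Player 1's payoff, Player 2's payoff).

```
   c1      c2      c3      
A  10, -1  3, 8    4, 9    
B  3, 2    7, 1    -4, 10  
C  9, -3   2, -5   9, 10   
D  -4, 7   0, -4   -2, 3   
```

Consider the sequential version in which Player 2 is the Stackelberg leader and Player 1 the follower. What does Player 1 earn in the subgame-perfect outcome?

Solve by backward induction (Player 2 leads).
- c1: Player 1 compares 10, 3, 9, -4 and picks A; Player 2 would get -1.
- c2: Player 1 compares 3, 7, 2, 0 and picks B; Player 2 would get 1.
- c3: Player 1 compares 4, -4, 9, -2 and picks C; Player 2 would get 10.
Among -1, 1, 10, the best is 10 at c3. Subgame-perfect outcome: (C, c3) with payoffs (9, 10).

9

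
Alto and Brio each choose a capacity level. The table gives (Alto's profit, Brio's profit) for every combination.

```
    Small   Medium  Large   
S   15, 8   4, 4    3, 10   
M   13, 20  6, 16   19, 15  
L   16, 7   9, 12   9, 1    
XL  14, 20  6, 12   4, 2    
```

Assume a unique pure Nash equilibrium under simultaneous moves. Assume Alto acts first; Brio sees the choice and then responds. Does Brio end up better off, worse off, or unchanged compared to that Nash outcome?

better off

Solve by backward induction (Alto leads).
- S → Brio plays Large (best of 8, 4, 10); Alto gets 3.
- M → Brio plays Small (best of 20, 16, 15); Alto gets 13.
- L → Brio plays Medium (best of 7, 12, 1); Alto gets 9.
- XL → Brio plays Small (best of 20, 12, 2); Alto gets 14.
Alto's induced payoffs are 3, 13, 9, 14, so Alto commits to XL. Subgame-perfect outcome: (XL, Small) with payoffs (14, 20).
For the simultaneous game, intersect best replies.
Alto's best replies: Small→L; Medium→L; Large→M.
Brio's best replies: S→Large; M→Small; L→Medium; XL→Small.
The unique mutual best reply is (L, Medium), giving (9, 12).
Brio earns 20 sequentially versus 12 at the Nash outcome: better off.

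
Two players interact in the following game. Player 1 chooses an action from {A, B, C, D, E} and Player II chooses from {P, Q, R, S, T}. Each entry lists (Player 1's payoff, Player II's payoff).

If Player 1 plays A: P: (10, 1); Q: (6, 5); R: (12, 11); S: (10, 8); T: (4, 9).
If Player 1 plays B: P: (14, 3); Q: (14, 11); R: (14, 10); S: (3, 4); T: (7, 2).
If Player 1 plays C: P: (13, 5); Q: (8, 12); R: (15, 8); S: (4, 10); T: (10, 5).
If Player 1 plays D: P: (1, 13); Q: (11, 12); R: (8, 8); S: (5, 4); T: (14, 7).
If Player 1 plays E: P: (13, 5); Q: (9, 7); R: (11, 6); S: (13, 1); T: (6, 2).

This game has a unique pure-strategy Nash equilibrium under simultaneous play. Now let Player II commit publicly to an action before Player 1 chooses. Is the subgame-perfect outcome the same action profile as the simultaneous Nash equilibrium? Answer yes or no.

yes

Solve by backward induction (Player II leads).
- P: BR = B, leader payoff 3.
- Q: BR = B, leader payoff 11.
- R: BR = C, leader payoff 8.
- S: BR = E, leader payoff 1.
- T: BR = D, leader payoff 7.
Among 3, 11, 8, 1, 7, the best is 11 at Q. Subgame-perfect outcome: (B, Q) with payoffs (14, 11).
Now find the simultaneous Nash equilibrium.
Player 1's best replies: P→B; Q→B; R→C; S→E; T→D.
Player II's best replies: A→R; B→Q; C→Q; D→P; E→Q.
The unique mutual best reply is (B, Q), giving (14, 11).
Sequential outcome (B, Q) coincides with the Nash profile (B, Q).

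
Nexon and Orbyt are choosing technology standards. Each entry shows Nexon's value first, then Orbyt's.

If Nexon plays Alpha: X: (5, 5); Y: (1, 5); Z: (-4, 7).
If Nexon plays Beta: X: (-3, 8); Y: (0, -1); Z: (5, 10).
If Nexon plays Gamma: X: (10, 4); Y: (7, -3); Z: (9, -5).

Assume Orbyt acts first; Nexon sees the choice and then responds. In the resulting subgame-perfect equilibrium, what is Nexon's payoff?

10

Work backward from Nexon's decision.
- X: Nexon compares 5, -3, 10 and picks Gamma; Orbyt would get 4.
- Y: Nexon compares 1, 0, 7 and picks Gamma; Orbyt would get -3.
- Z: Nexon compares -4, 5, 9 and picks Gamma; Orbyt would get -5.
Orbyt's induced payoffs are 4, -3, -5, so Orbyt commits to X. Subgame-perfect outcome: (Gamma, X) with payoffs (10, 4).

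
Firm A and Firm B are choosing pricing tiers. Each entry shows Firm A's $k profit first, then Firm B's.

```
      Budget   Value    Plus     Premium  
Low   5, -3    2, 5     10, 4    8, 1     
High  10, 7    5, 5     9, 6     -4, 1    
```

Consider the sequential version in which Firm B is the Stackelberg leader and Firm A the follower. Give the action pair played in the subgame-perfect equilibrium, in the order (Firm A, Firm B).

(High, Budget)

Solve by backward induction (Firm B leads).
- Budget: BR = High, leader payoff 7.
- Value: BR = High, leader payoff 5.
- Plus: BR = Low, leader payoff 4.
- Premium: BR = Low, leader payoff 1.
Firm B's induced payoffs are 7, 5, 4, 1, so Firm B commits to Budget. Subgame-perfect outcome: (High, Budget) with payoffs (10, 7).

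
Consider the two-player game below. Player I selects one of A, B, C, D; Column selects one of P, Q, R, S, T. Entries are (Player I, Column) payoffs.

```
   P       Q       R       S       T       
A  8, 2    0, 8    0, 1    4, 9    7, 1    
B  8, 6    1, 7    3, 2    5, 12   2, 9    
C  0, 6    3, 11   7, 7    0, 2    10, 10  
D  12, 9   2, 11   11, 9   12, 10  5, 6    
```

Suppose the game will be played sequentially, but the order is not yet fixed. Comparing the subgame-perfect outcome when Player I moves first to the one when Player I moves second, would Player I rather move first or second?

first

If Player I leads: Column's best replies are A→S, B→S, C→Q, D→Q; Player I's induced payoffs 4, 5, 3, 2; outcome (B, S), payoffs (5, 12).
If Column leads: Player I's best replies are P→D, Q→C, R→D, S→D, T→C; Column's induced payoffs 9, 11, 9, 10, 10; outcome (C, Q), payoffs (3, 11).
Player I gets 5 moving first and 3 moving second, so Player I prefers to move first.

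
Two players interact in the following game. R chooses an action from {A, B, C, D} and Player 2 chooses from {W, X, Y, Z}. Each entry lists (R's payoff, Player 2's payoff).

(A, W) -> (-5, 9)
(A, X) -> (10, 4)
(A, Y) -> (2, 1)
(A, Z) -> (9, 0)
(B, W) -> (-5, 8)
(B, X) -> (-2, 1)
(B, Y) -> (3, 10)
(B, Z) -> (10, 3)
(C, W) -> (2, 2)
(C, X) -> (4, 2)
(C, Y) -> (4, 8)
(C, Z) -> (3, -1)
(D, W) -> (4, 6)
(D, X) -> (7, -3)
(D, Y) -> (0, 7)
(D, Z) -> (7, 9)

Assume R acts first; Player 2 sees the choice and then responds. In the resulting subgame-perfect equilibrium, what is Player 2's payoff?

Backward induction with R moving first.
- A: BR = W, leader payoff -5.
- B: BR = Y, leader payoff 3.
- C: BR = Y, leader payoff 4.
- D: BR = Z, leader payoff 7.
Among -5, 3, 4, 7, the best is 7 at D. Subgame-perfect outcome: (D, Z) with payoffs (7, 9).

9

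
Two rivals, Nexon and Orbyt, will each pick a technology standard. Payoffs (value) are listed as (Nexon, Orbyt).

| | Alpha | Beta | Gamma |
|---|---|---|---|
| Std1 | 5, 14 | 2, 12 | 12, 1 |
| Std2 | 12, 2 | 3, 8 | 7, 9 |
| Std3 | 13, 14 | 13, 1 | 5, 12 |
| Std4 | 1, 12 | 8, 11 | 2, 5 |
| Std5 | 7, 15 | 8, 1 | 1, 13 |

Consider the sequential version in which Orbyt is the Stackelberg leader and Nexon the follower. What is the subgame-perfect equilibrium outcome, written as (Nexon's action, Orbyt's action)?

Solve by backward induction (Orbyt leads).
- Alpha → Nexon plays Std3 (best of 5, 12, 13, 1, 7); Orbyt gets 14.
- Beta → Nexon plays Std3 (best of 2, 3, 13, 8, 8); Orbyt gets 1.
- Gamma → Nexon plays Std1 (best of 12, 7, 5, 2, 1); Orbyt gets 1.
Among 14, 1, 1, the best is 14 at Alpha. Subgame-perfect outcome: (Std3, Alpha) with payoffs (13, 14).

(Std3, Alpha)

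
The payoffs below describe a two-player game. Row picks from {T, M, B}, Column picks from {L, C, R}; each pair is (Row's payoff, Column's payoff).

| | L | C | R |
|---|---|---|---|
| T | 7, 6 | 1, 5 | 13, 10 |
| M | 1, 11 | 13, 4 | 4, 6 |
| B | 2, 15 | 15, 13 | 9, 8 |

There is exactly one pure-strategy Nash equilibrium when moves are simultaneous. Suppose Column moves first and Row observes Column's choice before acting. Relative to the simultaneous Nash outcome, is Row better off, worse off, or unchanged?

Solve by backward induction (Column leads).
- L → Row plays T (best of 7, 1, 2); Column gets 6.
- C → Row plays B (best of 1, 13, 15); Column gets 13.
- R → Row plays T (best of 13, 4, 9); Column gets 10.
Among 6, 13, 10, the best is 13 at C. Subgame-perfect outcome: (B, C) with payoffs (15, 13).
Under simultaneous play:
Row's best replies: L→T; C→B; R→T.
Column's best replies: T→R; M→L; B→L.
The unique mutual best reply is (T, R), giving (13, 10).
Row earns 15 sequentially versus 13 at the Nash outcome: better off.

better off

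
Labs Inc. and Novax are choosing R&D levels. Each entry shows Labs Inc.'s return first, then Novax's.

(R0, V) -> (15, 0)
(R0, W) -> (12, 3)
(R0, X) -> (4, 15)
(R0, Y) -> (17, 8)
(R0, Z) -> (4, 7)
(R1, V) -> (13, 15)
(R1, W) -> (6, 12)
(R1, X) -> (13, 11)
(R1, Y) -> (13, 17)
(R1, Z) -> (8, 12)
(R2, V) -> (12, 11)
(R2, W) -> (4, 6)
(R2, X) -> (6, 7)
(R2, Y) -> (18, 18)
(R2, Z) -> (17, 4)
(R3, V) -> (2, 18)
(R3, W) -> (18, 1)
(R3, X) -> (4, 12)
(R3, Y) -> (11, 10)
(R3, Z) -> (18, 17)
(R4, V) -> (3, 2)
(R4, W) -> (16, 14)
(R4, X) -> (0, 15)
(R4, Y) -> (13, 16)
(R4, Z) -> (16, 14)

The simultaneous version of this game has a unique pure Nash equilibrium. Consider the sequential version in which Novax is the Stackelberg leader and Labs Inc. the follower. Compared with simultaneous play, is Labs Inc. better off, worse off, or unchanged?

Work backward from Labs Inc.'s decision.
- V: BR = R0, leader payoff 0.
- W: BR = R3, leader payoff 1.
- X: BR = R1, leader payoff 11.
- Y: BR = R2, leader payoff 18.
- Z: BR = R3, leader payoff 17.
Among 0, 1, 11, 18, 17, the best is 18 at Y. Subgame-perfect outcome: (R2, Y) with payoffs (18, 18).
Under simultaneous play:
Labs Inc.'s best replies: V→R0; W→R3; X→R1; Y→R2; Z→R3.
Novax's best replies: R0→X; R1→Y; R2→Y; R3→V; R4→Y.
The unique mutual best reply is (R2, Y), giving (18, 18).
Labs Inc. earns 18 sequentially versus 18 at the Nash outcome: unchanged.

unchanged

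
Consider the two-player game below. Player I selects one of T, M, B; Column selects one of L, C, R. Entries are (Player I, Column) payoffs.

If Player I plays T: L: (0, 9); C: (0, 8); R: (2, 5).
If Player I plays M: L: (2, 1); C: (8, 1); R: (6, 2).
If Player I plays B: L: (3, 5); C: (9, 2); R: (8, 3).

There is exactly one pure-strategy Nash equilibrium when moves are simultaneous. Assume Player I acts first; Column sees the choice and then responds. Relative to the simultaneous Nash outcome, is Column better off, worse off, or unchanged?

Solve by backward induction (Player I leads).
- T: BR = L, leader payoff 0.
- M: BR = R, leader payoff 6.
- B: BR = L, leader payoff 3.
Among 0, 6, 3, the best is 6 at M. Subgame-perfect outcome: (M, R) with payoffs (6, 2).
For the simultaneous game, intersect best replies.
Player I's best replies: L→B; C→B; R→B.
Column's best replies: T→L; M→R; B→L.
Only (B, L) has each player best-responding; Nash payoffs (3, 5).
Column earns 2 sequentially versus 5 at the Nash outcome: worse off.

worse off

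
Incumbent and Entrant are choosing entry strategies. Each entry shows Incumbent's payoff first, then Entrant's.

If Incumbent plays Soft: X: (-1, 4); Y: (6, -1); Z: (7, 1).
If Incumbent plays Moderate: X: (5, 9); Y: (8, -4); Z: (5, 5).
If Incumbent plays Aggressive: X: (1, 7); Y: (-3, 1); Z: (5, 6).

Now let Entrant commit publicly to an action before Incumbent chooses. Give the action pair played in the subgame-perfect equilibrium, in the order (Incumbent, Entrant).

Work backward from Incumbent's decision.
- X: BR = Moderate, leader payoff 9.
- Y: BR = Moderate, leader payoff -4.
- Z: BR = Soft, leader payoff 1.
Among 9, -4, 1, the best is 9 at X. Subgame-perfect outcome: (Moderate, X) with payoffs (5, 9).

(Moderate, X)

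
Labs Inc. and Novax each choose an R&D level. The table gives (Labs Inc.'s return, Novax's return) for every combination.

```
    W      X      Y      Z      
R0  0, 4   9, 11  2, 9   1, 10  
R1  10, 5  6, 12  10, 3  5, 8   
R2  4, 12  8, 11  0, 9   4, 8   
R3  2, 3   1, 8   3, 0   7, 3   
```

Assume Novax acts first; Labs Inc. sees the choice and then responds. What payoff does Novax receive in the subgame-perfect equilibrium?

Backward induction with Novax moving first.
- W: BR = R1, leader payoff 5.
- X: BR = R0, leader payoff 11.
- Y: BR = R1, leader payoff 3.
- Z: BR = R3, leader payoff 3.
Among 5, 11, 3, 3, the best is 11 at X. Subgame-perfect outcome: (R0, X) with payoffs (9, 11).

11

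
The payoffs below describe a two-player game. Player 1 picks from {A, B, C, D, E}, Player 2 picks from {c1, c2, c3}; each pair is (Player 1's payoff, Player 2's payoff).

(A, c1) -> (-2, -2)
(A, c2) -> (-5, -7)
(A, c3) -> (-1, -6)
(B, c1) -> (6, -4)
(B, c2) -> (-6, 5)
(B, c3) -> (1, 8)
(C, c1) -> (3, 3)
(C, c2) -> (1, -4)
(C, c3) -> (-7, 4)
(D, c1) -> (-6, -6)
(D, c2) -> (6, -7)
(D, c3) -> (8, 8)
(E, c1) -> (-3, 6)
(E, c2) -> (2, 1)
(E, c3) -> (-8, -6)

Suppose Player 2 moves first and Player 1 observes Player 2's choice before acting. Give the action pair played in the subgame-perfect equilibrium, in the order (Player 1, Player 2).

(D, c3)

Backward induction with Player 2 moving first.
- c1: Player 1 compares -2, 6, 3, -6, -3 and picks B; Player 2 would get -4.
- c2: Player 1 compares -5, -6, 1, 6, 2 and picks D; Player 2 would get -7.
- c3: Player 1 compares -1, 1, -7, 8, -8 and picks D; Player 2 would get 8.
Maximizing over -4, -7, 8, Player 2 chooses c3. Subgame-perfect outcome: (D, c3) with payoffs (8, 8).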